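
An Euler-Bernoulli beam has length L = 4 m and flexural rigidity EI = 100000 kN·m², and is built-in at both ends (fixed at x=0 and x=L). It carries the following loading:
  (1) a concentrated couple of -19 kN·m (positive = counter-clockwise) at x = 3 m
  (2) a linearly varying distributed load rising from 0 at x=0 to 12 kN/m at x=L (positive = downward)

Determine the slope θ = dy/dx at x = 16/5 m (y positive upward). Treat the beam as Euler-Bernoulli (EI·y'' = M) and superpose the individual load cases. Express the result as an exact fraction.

θ(16/5) = -401/31250000 rad

Load 1 — applied couple M₀=-19 kN·m at a=3 m (b=L-a=1):
  θ_1 = (R_Ax²/2 - M_Ax - M₀(x-a))/EI  [x>a] with R_A=-171/32, M_A=-95/16 = ((-171/32)·(16/5)²/2 - (-95/16)·(16/5) - (-19)·((16/5)-3))/100000 = -57/1250000 rad
Load 2 — triangular load w₀=12 kN/m (0→w₀ over full span):
  θ_2 = -w₀(2x(L-x)(L-2x)(x+2L)+x²(L-x)²)/(120LEI) = -12·(2·(16/5)·(4-(16/5))·(4-2·(16/5))·((16/5)+2·4)+(16/5)²·(4-(16/5))²)/(120·4·100000) = 64/1953125 rad
Superposition: θ = Σ θ_i = -401/31250000 rad ≈ -0.000013 rad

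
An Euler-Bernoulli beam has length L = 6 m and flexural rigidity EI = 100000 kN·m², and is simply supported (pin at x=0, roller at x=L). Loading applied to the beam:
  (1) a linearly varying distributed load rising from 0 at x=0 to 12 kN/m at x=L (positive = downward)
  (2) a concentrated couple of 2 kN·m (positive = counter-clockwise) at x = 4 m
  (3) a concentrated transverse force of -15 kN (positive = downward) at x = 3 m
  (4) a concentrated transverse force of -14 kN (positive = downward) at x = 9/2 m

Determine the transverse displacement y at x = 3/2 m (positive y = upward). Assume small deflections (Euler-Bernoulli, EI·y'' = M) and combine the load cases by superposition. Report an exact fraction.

Load 1 — triangular load w₀=12 kN/m (0→w₀ over full span):
  y_1 = -w₀x(7L⁴-10L²x²+3x⁴)/(360LEI) = -12·(3/2)·(7·6⁴-10·6²·(3/2)²+3·(3/2)⁴)/(360·6·100000) = -8829/12800000 m
Load 2 — applied couple M₀=2 kN·m at a=4 m (b=L-a=2):
  y_2 = (M₀x³/(6L)+C₁x)/EI  [x≤a] with C₁=M₀(3b²-L²)/(6L)=-4/3 = (2·(3/2)³/(6·6)+(-4/3)·(3/2))/100000 = -29/1600000 m
Load 3 — point force P=-15 kN at a=3 m (b=L-a=3):
  y_3 = -Pbx(L²-b²-x²)/(6LEI)  [x≤a] = -(-15)·3·(3/2)·(6²-3²-(3/2)²)/(6·6·100000) = 297/640000 m
Load 4 — point force P=-14 kN at a=9/2 m (b=L-a=3/2):
  y_4 = -Pbx(L²-b²-x²)/(6LEI)  [x≤a] = -(-14)·(3/2)·(3/2)·(6²-(3/2)²-(3/2)²)/(6·6·100000) = 441/1600000 m
Superposition: y = Σ y_i = 407/12800000 m ≈ 0.000032 m

y(3/2) = 407/12800000 m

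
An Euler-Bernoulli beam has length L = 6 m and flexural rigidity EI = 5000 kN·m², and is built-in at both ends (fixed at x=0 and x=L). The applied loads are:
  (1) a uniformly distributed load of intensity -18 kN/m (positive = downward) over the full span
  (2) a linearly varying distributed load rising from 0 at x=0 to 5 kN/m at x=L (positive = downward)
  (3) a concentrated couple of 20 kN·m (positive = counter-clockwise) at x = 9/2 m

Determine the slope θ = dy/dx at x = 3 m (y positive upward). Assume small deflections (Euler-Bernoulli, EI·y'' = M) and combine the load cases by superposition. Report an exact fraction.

θ(3) = -39/80000 rad

Load 1 — uniform load w=-18 kN/m over full span:
  θ_1 = -wx(L-x)(L-2x)/(12EI) = -(-18)·3·(6-3)·(6-2·3)/(12·5000) = 0 rad
Load 2 — triangular load w₀=5 kN/m (0→w₀ over full span):
  θ_2 = -w₀(2x(L-x)(L-2x)(x+2L)+x²(L-x)²)/(120LEI) = -5·(2·3·(6-3)·(6-2·3)·(3+2·6)+3²·(6-3)²)/(120·6·5000) = -9/80000 rad
Load 3 — applied couple M₀=20 kN·m at a=9/2 m (b=L-a=3/2):
  θ_3 = (R_Ax²/2 - M_Ax)/EI  [x≤a] with R_A=15/4, M_A=25/4 = ((15/4)·3²/2 - (25/4)·3)/5000 = -3/8000 rad
Superposition: θ = Σ θ_i = -39/80000 rad ≈ -0.000487 rad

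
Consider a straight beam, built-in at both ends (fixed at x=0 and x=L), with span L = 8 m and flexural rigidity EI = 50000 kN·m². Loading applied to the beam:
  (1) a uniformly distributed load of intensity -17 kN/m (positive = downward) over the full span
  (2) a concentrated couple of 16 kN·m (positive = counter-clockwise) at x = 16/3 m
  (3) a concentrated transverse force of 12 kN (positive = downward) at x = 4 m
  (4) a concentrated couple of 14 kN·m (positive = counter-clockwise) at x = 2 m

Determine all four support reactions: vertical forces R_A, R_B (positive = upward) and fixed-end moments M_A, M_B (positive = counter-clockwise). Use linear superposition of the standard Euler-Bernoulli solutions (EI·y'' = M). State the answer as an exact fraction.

R_A = -5507/96 kN, M_A = -1823/24 kN·m, R_B = -6397/96 kN, M_B = 1993/24 kN·m

Load 1 — uniform load w=-17 kN/m over full span:
  R_A = wL/2 = (-17)·8/2 = -68 kN
  M_A = wL²/12 = (-17)·8²/12 = -272/3 kN·m
  R_B = wL/2 = (-17)·8/2 = -68 kN
  M_B = -wL²/12 = -(-17)·8²/12 = 272/3 kN·m
Load 2 — applied couple M₀=16 kN·m at a=16/3 m (b=L-a=8/3):
  R_A = 6M₀ab/L³ = 6·16·(16/3)·(8/3)/8³ = 8/3 kN
  M_A = M₀b(2a-b)/L² = 16·(8/3)·(2·(16/3)-(8/3))/8² = 16/3 kN·m
  R_B = -6M₀ab/L³ = -6·16·(16/3)·(8/3)/8³ = -8/3 kN
  M_B = M₀a(2b-a)/L² = 16·(16/3)·(2·(8/3)-(16/3))/8² = 0 kN·m
Load 3 — point force P=12 kN at a=4 m (b=L-a=4):
  R_A = Pb²(3a+b)/L³ = 12·4²·(3·4+4)/8³ = 6 kN
  M_A = Pab²/L² = 12·4·4²/8² = 12 kN·m
  R_B = Pa²(a+3b)/L³ = 12·4²·(4+3·4)/8³ = 6 kN
  M_B = -Pa²b/L² = -12·4²·4/8² = -12 kN·m
Load 4 — applied couple M₀=14 kN·m at a=2 m (b=L-a=6):
  R_A = 6M₀ab/L³ = 6·14·2·6/8³ = 63/32 kN
  M_A = M₀b(2a-b)/L² = 14·6·(2·2-6)/8² = -21/8 kN·m
  R_B = -6M₀ab/L³ = -6·14·2·6/8³ = -63/32 kN
  M_B = M₀a(2b-a)/L² = 14·2·(2·6-2)/8² = 35/8 kN·m
Superposition: R_A = -5507/96 kN, M_A = -1823/24 kN·m, R_B = -6397/96 kN, M_B = 1993/24 kN·m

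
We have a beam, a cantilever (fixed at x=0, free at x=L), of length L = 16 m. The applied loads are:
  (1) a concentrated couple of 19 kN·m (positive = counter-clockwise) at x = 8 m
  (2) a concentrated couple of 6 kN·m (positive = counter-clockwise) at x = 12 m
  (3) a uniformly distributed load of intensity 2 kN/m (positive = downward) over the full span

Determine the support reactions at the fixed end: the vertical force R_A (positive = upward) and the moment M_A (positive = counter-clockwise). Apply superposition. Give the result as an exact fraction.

R_A = 32 kN, M_A = 231 kN·m

Load 1 — applied couple M₀=19 kN·m at a=8 m (b=L-a=8):
  R_A = 0 kN
  M_A = -M₀ = -19 kN·m
Load 2 — applied couple M₀=6 kN·m at a=12 m (b=L-a=4):
  R_A = 0 kN
  M_A = -M₀ = -6 kN·m
Load 3 — uniform load w=2 kN/m over full span:
  R_A = wL = 2·16 = 32 kN
  M_A = wL²/2 = 2·16²/2 = 256 kN·m
Superposition: R_A = 32 kN, M_A = 231 kN·m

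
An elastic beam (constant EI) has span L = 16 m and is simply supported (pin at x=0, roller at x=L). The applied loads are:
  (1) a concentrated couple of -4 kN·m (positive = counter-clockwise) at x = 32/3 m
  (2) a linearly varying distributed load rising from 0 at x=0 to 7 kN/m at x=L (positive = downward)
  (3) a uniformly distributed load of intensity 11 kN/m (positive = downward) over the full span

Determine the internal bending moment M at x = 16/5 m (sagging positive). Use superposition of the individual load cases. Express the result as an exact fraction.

Load 1 — applied couple M₀=-4 kN·m at a=32/3 m (b=L-a=16/3):
  M_1 = M₀x/L  [x≤a] = (-4)·(16/5)/16 = -4/5 kN·m
Load 2 — triangular load w₀=7 kN/m (0→w₀ over full span):
  M_2 = w₀Lx/6 - w₀x³/(6L) = 7·16·(16/5)/6 - 7·(16/5)³/(6·16) = 7168/125 kN·m
Load 3 — uniform load w=11 kN/m over full span:
  M_3 = wx(L-x)/2 = 11·(16/5)·(16-(16/5))/2 = 5632/25 kN·m
Superposition: M = Σ M_i = 35228/125 kN·m ≈ 281.824000 kN·m

M(16/5) = 35228/125 kN·m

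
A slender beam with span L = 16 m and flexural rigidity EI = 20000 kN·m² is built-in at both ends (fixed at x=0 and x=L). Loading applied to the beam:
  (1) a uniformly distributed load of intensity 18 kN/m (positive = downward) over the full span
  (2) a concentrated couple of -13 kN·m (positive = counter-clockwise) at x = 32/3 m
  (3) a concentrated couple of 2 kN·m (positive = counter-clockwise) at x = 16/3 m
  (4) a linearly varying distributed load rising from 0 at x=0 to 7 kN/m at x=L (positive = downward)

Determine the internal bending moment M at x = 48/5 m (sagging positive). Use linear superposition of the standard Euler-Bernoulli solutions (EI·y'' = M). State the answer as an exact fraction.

Load 1 — uniform load w=18 kN/m over full span:
  M_1 = wLx/2 - wL²/12 - wx²/2 = 18·16·(48/5)/2 - 18·16²/12 - 18·(48/5)²/2 = 4224/25 kN·m
Load 2 — applied couple M₀=-13 kN·m at a=32/3 m (b=L-a=16/3):
  M_2 = R_Ax - M_A  [x≤a] with R_A=-13/12, M_A=-13/3 = (-13/12)·(48/5) - (-13/3) = -91/15 kN·m
Load 3 — applied couple M₀=2 kN·m at a=16/3 m (b=L-a=32/3):
  M_3 = R_Ax - M_A - M₀  [x>a] with R_A=1/6, M_A=0 = (1/6)·(48/5) - 0 - 2 = -2/5 kN·m
Load 4 — triangular load w₀=7 kN/m (0→w₀ over full span):
  M_4 = 3w₀Lx/20 - w₀L²/30 - w₀x³/(6L) = 3·7·16·(48/5)/20 - 7·16²/30 - 7·(48/5)³/(6·16) = 13888/375 kN·m
Superposition: M = Σ M_i = 24941/125 kN·m ≈ 199.528000 kN·m

M(48/5) = 24941/125 kN·m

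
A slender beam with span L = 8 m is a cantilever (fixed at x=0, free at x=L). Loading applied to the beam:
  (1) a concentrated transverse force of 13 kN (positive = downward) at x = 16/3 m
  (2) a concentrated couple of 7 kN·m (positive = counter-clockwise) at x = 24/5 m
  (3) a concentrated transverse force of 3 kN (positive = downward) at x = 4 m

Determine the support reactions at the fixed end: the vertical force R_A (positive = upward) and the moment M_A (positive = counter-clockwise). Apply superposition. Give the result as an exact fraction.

Load 1 — point force P=13 kN at a=16/3 m (b=L-a=8/3):
  R_A = P = 13 kN
  M_A = Pa = 13·(16/3) = 208/3 kN·m
Load 2 — applied couple M₀=7 kN·m at a=24/5 m (b=L-a=16/5):
  R_A = 0 kN
  M_A = -M₀ = -7 kN·m
Load 3 — point force P=3 kN at a=4 m (b=L-a=4):
  R_A = P = 3 kN
  M_A = Pa = 3·4 = 12 kN·m
Superposition: R_A = 16 kN, M_A = 223/3 kN·m

R_A = 16 kN, M_A = 223/3 kN·m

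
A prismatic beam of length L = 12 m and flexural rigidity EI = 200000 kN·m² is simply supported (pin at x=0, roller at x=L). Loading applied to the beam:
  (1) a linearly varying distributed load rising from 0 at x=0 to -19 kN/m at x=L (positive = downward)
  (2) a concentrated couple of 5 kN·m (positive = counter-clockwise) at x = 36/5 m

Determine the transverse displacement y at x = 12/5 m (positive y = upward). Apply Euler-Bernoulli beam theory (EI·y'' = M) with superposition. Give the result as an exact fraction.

Load 1 — triangular load w₀=-19 kN/m (0→w₀ over full span):
  y_1 = -w₀x(7L⁴-10L²x²+3x⁴)/(360LEI) = -(-19)·(12/5)·(7·12⁴-10·12²·(12/5)²+3·(12/5)⁴)/(360·12·200000) = 352944/48828125 m
Load 2 — applied couple M₀=5 kN·m at a=36/5 m (b=L-a=24/5):
  y_2 = (M₀x³/(6L)+C₁x)/EI  [x≤a] with C₁=M₀(3b²-L²)/(6L)=-26/5 = (5·(12/5)³/(6·12)+(-26/5)·(12/5))/200000 = -9/156250 m
Superposition: y = Σ y_i = 700263/97656250 m ≈ 0.007171 m

y(12/5) = 700263/97656250 m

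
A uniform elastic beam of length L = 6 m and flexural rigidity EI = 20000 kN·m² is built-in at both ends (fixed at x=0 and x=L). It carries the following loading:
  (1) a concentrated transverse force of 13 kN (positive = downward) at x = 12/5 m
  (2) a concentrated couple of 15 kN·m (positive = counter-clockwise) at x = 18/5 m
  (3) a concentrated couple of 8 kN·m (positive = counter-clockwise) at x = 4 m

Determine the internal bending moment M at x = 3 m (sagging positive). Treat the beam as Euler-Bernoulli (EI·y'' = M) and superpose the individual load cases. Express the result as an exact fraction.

Load 1 — point force P=13 kN at a=12/5 m (b=L-a=18/5):
  M_1 = Pa²(a+3b)(L-x)/L³ - Pa²b/L²  [x>a] = 13·(12/5)²·((12/5)+3·(18/5))·(6-3)/6³ - 13·(12/5)²·(18/5)/6² = 156/25 kN·m
Load 2 — applied couple M₀=15 kN·m at a=18/5 m (b=L-a=12/5):
  M_2 = R_Ax - M_A  [x≤a] with R_A=18/5, M_A=24/5 = (18/5)·3 - (24/5) = 6 kN·m
Load 3 — applied couple M₀=8 kN·m at a=4 m (b=L-a=2):
  M_3 = R_Ax - M_A  [x≤a] with R_A=16/9, M_A=8/3 = (16/9)·3 - (8/3) = 8/3 kN·m
Superposition: M = Σ M_i = 1118/75 kN·m ≈ 14.906667 kN·m

M(3) = 1118/75 kN·m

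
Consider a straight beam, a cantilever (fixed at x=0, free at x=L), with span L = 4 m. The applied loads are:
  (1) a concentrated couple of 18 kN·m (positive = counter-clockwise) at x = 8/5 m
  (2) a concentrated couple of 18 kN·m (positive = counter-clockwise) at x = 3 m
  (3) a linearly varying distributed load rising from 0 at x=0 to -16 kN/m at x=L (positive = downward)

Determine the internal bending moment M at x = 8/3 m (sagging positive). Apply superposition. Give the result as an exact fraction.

M(8/3) = 2482/81 kN·m

Load 1 — applied couple M₀=18 kN·m at a=8/5 m (b=L-a=12/5):
  M_1 = 0  [x>a] = 0 kN·m
Load 2 — applied couple M₀=18 kN·m at a=3 m (b=L-a=1):
  M_2 = M₀  [x≤a] = 18 = 18 kN·m
Load 3 — triangular load w₀=-16 kN/m (0→w₀ over full span):
  M_3 = w₀Lx/2 - w₀L²/3 - w₀x³/(6L) = (-16)·4·(8/3)/2 - (-16)·4²/3 - (-16)·(8/3)³/(6·4) = 1024/81 kN·m
Superposition: M = Σ M_i = 2482/81 kN·m ≈ 30.641975 kN·m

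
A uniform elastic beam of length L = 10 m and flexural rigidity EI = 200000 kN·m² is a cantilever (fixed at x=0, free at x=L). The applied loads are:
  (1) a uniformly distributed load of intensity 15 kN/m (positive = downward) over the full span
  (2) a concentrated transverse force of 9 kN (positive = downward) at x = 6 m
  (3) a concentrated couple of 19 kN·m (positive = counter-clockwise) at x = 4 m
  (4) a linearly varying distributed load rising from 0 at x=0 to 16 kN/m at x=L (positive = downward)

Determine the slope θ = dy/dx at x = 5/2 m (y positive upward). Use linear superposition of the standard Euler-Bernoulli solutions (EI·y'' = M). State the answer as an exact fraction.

θ(5/2) = -829/64000 rad

Load 1 — uniform load w=15 kN/m over full span:
  θ_1 = -wx(x²-3Lx+3L²)/(6EI) = -15·(5/2)·((5/2)²-3·10·(5/2)+3·10²)/(6·200000) = -37/5120 rad
Load 2 — point force P=9 kN at a=6 m (b=L-a=4):
  θ_2 = -Px(2a-x)/(2EI)  [x≤a] = -9·(5/2)·(2·6-(5/2))/(2·200000) = -171/320000 rad
Load 3 — applied couple M₀=19 kN·m at a=4 m (b=L-a=6):
  θ_3 = M₀x/EI  [x≤a] = 19·(5/2)/200000 = 19/80000 rad
Load 4 — triangular load w₀=16 kN/m (0→w₀ over full span):
  θ_4 = (w₀Lx²/4-w₀L²x/3-w₀x⁴/(24L))/EI = (16·10·(5/2)²/4-16·10²·(5/2)/3-16·(5/2)⁴/(24·10))/200000 = -139/25600 rad
Superposition: θ = Σ θ_i = -829/64000 rad ≈ -0.012953 rad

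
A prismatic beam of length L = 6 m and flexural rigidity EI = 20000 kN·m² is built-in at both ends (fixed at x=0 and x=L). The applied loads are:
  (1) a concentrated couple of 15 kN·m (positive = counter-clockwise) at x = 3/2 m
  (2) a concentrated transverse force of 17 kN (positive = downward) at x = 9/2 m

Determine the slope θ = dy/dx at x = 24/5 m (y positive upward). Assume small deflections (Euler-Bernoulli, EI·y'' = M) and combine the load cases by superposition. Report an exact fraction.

θ(24/5) = 657/4000000 rad

Load 1 — applied couple M₀=15 kN·m at a=3/2 m (b=L-a=9/2):
  θ_1 = (R_Ax²/2 - M_Ax - M₀(x-a))/EI  [x>a] with R_A=45/16, M_A=-45/16 = ((45/16)·(24/5)²/2 - (-45/16)·(24/5) - 15·((24/5)-(3/2)))/20000 = -9/50000 rad
Load 2 — point force P=17 kN at a=9/2 m (b=L-a=3/2):
  θ_2 = Pa²(L-x)(2bL-(3b+a)(L-x))/(2L³EI)  [x>a] = 17·(9/2)²·(6-(24/5))·(2·(3/2)·6-(3·(3/2)+(9/2))·(6-(24/5)))/(2·6³·20000) = 1377/4000000 rad
Superposition: θ = Σ θ_i = 657/4000000 rad ≈ 0.000164 rad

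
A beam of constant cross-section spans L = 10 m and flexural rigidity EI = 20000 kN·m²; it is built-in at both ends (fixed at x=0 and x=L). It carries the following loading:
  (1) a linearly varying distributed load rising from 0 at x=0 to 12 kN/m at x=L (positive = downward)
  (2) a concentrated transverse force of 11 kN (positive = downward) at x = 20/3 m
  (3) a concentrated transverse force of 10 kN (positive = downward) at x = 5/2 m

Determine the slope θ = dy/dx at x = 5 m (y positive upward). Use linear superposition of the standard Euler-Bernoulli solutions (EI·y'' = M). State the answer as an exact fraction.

Load 1 — triangular load w₀=12 kN/m (0→w₀ over full span):
  θ_1 = -w₀(2x(L-x)(L-2x)(x+2L)+x²(L-x)²)/(120LEI) = -12·(2·5·(10-5)·(10-2·5)·(5+2·10)+5²·(10-5)²)/(120·10·20000) = -1/3200 rad
Load 2 — point force P=11 kN at a=20/3 m (b=L-a=10/3):
  θ_2 = -Pb²x(2aL-(3a+b)x)/(2L³EI)  [x≤a] = -11·(10/3)²·5·(2·(20/3)·10-(3·(20/3)+(10/3))·5)/(2·10³·20000) = -11/43200 rad
Load 3 — point force P=10 kN at a=5/2 m (b=L-a=15/2):
  θ_3 = Pa²(L-x)(2bL-(3b+a)(L-x))/(2L³EI)  [x>a] = 10·(5/2)²·(10-5)·(2·(15/2)·10-(3·(15/2)+(5/2))·(10-5))/(2·10³·20000) = 1/5120 rad
Superposition: θ = Σ θ_i = -257/691200 rad ≈ -0.000372 rad

θ(5) = -257/691200 rad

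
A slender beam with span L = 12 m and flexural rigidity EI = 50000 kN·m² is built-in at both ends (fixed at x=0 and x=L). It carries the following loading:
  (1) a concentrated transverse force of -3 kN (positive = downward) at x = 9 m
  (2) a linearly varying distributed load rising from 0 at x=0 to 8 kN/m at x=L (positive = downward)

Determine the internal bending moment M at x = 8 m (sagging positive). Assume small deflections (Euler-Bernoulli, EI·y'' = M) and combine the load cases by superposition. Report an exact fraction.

M(8) = 12851/720 kN·m

Load 1 — point force P=-3 kN at a=9 m (b=L-a=3):
  M_1 = Pb²(3a+b)x/L³ - Pab²/L²  [x≤a] = (-3)·3²·(3·9+3)·8/12³ - (-3)·9·3²/12² = -33/16 kN·m
Load 2 — triangular load w₀=8 kN/m (0→w₀ over full span):
  M_2 = 3w₀Lx/20 - w₀L²/30 - w₀x³/(6L) = 3·8·12·8/20 - 8·12²/30 - 8·8³/(6·12) = 896/45 kN·m
Superposition: M = Σ M_i = 12851/720 kN·m ≈ 17.848611 kN·m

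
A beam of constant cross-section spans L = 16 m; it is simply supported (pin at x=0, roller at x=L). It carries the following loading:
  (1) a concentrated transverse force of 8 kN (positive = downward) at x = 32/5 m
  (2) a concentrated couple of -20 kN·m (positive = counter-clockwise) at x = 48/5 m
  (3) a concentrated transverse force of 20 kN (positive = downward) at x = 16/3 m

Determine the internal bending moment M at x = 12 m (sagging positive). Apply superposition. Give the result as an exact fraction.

M(12) = 667/15 kN·m

Load 1 — point force P=8 kN at a=32/5 m (b=L-a=48/5):
  M_1 = Pa(L-x)/L  [x>a] = 8·(32/5)·(16-12)/16 = 64/5 kN·m
Load 2 — applied couple M₀=-20 kN·m at a=48/5 m (b=L-a=32/5):
  M_2 = M₀x/L - M₀  [x>a] = (-20)·12/16 - (-20) = 5 kN·m
Load 3 — point force P=20 kN at a=16/3 m (b=L-a=32/3):
  M_3 = Pa(L-x)/L  [x>a] = 20·(16/3)·(16-12)/16 = 80/3 kN·m
Superposition: M = Σ M_i = 667/15 kN·m ≈ 44.466667 kN·m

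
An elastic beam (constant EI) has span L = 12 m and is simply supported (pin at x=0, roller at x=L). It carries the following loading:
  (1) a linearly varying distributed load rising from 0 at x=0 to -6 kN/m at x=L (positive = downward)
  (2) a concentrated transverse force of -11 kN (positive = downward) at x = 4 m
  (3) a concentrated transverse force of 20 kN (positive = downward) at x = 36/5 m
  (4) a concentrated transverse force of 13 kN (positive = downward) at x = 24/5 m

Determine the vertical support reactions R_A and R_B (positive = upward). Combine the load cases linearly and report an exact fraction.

Load 1 — triangular load w₀=-6 kN/m (0→w₀ over full span):
  R_A = w₀L/6 = (-6)·12/6 = -12 kN
  R_B = w₀L/3 = (-6)·12/3 = -24 kN
Load 2 — point force P=-11 kN at a=4 m (b=L-a=8):
  R_A = Pb/L = (-11)·8/12 = -22/3 kN
  R_B = Pa/L = (-11)·4/12 = -11/3 kN
Load 3 — point force P=20 kN at a=36/5 m (b=L-a=24/5):
  R_A = Pb/L = 20·(24/5)/12 = 8 kN
  R_B = Pa/L = 20·(36/5)/12 = 12 kN
Load 4 — point force P=13 kN at a=24/5 m (b=L-a=36/5):
  R_A = Pb/L = 13·(36/5)/12 = 39/5 kN
  R_B = Pa/L = 13·(24/5)/12 = 26/5 kN
Superposition: R_A = -53/15 kN, R_B = -157/15 kN

R_A = -53/15 kN, R_B = -157/15 kN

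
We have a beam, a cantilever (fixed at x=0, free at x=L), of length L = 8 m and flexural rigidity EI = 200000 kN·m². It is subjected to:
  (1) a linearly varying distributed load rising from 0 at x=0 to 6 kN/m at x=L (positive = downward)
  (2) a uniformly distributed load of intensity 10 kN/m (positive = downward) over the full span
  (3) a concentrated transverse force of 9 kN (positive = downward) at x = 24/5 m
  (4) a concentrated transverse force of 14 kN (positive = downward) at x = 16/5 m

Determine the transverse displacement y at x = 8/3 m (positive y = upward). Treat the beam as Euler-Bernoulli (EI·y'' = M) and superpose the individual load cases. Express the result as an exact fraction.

y(8/3) = -28976/3796875 m

Load 1 — triangular load w₀=6 kN/m (0→w₀ over full span):
  y_1 = (w₀Lx³/12-w₀L²x²/6-w₀x⁵/(120L))/EI = (6·8·(8/3)³/12-6·8²·(8/3)²/6-6·(8/3)⁵/(120·8))/200000 = -7216/3796875 m
Load 2 — uniform load w=10 kN/m over full span:
  y_2 = -wx²(x²-4Lx+6L²)/(24EI) = -10·(8/3)²·((8/3)²-4·8·(8/3)+6·8²)/(24·200000) = -688/151875 m
Load 3 — point force P=9 kN at a=24/5 m (b=L-a=16/5):
  y_3 = -Px²(3a-x)/(6EI)  [x≤a] = -9·(8/3)²·(3·(24/5)-(8/3))/(6·200000) = -88/140625 m
Load 4 — point force P=14 kN at a=16/5 m (b=L-a=24/5):
  y_4 = -Px²(3a-x)/(6EI)  [x≤a] = -14·(8/3)²·(3·(16/5)-(8/3))/(6·200000) = -728/1265625 m
Superposition: y = Σ y_i = -28976/3796875 m ≈ -0.007632 m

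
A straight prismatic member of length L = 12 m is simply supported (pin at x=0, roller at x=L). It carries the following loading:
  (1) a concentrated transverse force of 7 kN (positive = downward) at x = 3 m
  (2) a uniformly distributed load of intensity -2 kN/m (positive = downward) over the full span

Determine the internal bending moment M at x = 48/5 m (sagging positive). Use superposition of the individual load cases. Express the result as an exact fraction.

Load 1 — point force P=7 kN at a=3 m (b=L-a=9):
  M_1 = Pa(L-x)/L  [x>a] = 7·3·(12-(48/5))/12 = 21/5 kN·m
Load 2 — uniform load w=-2 kN/m over full span:
  M_2 = wx(L-x)/2 = (-2)·(48/5)·(12-(48/5))/2 = -576/25 kN·m
Superposition: M = Σ M_i = -471/25 kN·m ≈ -18.840000 kN·m

M(48/5) = -471/25 kN·m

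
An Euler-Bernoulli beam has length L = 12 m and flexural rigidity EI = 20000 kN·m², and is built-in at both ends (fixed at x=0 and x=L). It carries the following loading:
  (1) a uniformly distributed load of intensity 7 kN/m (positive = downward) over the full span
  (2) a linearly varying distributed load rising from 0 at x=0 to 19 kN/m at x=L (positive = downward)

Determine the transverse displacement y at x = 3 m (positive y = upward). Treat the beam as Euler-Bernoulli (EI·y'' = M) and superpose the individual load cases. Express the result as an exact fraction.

Load 1 — uniform load w=7 kN/m over full span:
  y_1 = -wx²(L-x)²/(24EI) = -7·3²·(12-3)²/(24·20000) = -1701/160000 m
Load 2 — triangular load w₀=19 kN/m (0→w₀ over full span):
  y_2 = -w₀x²(L-x)²(x+2L)/(120LEI) = -19·3²·(12-3)²·(3+2·12)/(120·12·20000) = -41553/3200000 m
Superposition: y = Σ y_i = -75573/3200000 m ≈ -0.023617 m

y(3) = -75573/3200000 m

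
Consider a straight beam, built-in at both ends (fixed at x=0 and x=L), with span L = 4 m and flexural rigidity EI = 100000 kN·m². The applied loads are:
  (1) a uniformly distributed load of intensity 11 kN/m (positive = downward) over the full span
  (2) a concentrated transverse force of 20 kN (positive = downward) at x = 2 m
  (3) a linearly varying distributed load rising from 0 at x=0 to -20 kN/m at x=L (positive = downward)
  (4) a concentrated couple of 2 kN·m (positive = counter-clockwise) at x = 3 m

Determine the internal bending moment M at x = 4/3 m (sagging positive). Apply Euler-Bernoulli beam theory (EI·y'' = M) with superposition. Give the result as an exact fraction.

Load 1 — uniform load w=11 kN/m over full span:
  M_1 = wLx/2 - wL²/12 - wx²/2 = 11·4·(4/3)/2 - 11·4²/12 - 11·(4/3)²/2 = 44/9 kN·m
Load 2 — point force P=20 kN at a=2 m (b=L-a=2):
  M_2 = Pb²(3a+b)x/L³ - Pab²/L²  [x≤a] = 20·2²·(3·2+2)·(4/3)/4³ - 20·2·2²/4² = 10/3 kN·m
Load 3 — triangular load w₀=-20 kN/m (0→w₀ over full span):
  M_3 = 3w₀Lx/20 - w₀L²/30 - w₀x³/(6L) = 3·(-20)·4·(4/3)/20 - (-20)·4²/30 - (-20)·(4/3)³/(6·4) = -272/81 kN·m
Load 4 — applied couple M₀=2 kN·m at a=3 m (b=L-a=1):
  M_4 = R_Ax - M_A  [x≤a] with R_A=9/16, M_A=5/8 = (9/16)·(4/3) - (5/8) = 1/8 kN·m
Superposition: M = Σ M_i = 3233/648 kN·m ≈ 4.989198 kN·m

M(4/3) = 3233/648 kN·m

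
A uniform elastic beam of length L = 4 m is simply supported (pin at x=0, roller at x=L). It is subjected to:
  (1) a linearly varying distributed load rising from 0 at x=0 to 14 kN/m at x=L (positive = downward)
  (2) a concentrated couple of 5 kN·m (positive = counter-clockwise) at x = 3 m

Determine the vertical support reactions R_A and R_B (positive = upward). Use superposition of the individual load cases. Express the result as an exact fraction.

Load 1 — triangular load w₀=14 kN/m (0→w₀ over full span):
  R_A = w₀L/6 = 14·4/6 = 28/3 kN
  R_B = w₀L/3 = 14·4/3 = 56/3 kN
Load 2 — applied couple M₀=5 kN·m at a=3 m (b=L-a=1):
  R_A = M₀/L = 5/4 kN
  R_B = -M₀/L = -5/4 kN
Superposition: R_A = 127/12 kN, R_B = 209/12 kN

R_A = 127/12 kN, R_B = 209/12 kN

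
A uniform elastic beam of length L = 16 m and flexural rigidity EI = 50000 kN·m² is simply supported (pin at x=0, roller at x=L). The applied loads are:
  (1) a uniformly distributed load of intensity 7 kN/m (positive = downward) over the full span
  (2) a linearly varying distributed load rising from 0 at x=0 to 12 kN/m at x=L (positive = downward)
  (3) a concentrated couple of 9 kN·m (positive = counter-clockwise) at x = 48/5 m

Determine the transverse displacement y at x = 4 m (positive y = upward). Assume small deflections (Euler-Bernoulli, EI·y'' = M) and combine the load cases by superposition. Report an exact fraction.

Load 1 — uniform load w=7 kN/m over full span:
  y_1 = -wx(L³-2Lx²+x³)/(24EI) = -7·4·(16³-2·16·4²+4³)/(24·50000) = -266/3125 m
Load 2 — triangular load w₀=12 kN/m (0→w₀ over full span):
  y_2 = -w₀x(7L⁴-10L²x²+3x⁴)/(360LEI) = -12·4·(7·16⁴-10·16²·4²+3·4⁴)/(360·16·50000) = -218/3125 m
Load 3 — applied couple M₀=9 kN·m at a=48/5 m (b=L-a=32/5):
  y_3 = (M₀x³/(6L)+C₁x)/EI  [x≤a] with C₁=M₀(3b²-L²)/(6L)=-312/25 = (9·4³/(6·16)+(-312/25)·4)/50000 = -549/625000 m
Superposition: y = Σ y_i = -97349/625000 m ≈ -0.155758 m

y(4) = -97349/625000 m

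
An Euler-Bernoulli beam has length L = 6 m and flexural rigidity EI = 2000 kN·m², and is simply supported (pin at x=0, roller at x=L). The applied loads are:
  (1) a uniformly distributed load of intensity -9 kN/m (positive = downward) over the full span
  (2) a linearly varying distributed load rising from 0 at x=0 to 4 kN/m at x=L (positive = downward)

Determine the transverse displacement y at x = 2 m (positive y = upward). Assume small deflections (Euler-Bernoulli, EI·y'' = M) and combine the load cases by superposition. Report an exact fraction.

Load 1 — uniform load w=-9 kN/m over full span:
  y_1 = -wx(L³-2Lx²+x³)/(24EI) = -(-9)·2·(6³-2·6·2²+2³)/(24·2000) = 33/500 m
Load 2 — triangular load w₀=4 kN/m (0→w₀ over full span):
  y_2 = -w₀x(7L⁴-10L²x²+3x⁴)/(360LEI) = -4·2·(7·6⁴-10·6²·2²+3·2⁴)/(360·6·2000) = -16/1125 m
Superposition: y = Σ y_i = 233/4500 m ≈ 0.051778 m

y(2) = 233/4500 m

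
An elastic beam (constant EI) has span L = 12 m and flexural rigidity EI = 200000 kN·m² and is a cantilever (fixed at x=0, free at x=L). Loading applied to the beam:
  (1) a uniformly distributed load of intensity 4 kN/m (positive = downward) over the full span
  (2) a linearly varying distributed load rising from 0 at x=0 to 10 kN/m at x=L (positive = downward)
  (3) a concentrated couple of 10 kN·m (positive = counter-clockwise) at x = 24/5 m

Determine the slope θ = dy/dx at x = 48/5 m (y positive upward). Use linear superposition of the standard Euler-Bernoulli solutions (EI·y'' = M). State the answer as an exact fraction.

θ(48/5) = -25257/1562500 rad

Load 1 — uniform load w=4 kN/m over full span:
  θ_1 = -wx(x²-3Lx+3L²)/(6EI) = -4·(48/5)·((48/5)²-3·12·(48/5)+3·12²)/(6·200000) = -2232/390625 rad
Load 2 — triangular load w₀=10 kN/m (0→w₀ over full span):
  θ_2 = (w₀Lx²/4-w₀L²x/3-w₀x⁴/(24L))/EI = (10·12·(48/5)²/4-10·12²·(48/5)/3-10·(48/5)⁴/(24·12))/200000 = -4176/390625 rad
Load 3 — applied couple M₀=10 kN·m at a=24/5 m (b=L-a=36/5):
  θ_3 = M₀a/EI  [x>a] = 10·(24/5)/200000 = 3/12500 rad
Superposition: θ = Σ θ_i = -25257/1562500 rad ≈ -0.016164 rad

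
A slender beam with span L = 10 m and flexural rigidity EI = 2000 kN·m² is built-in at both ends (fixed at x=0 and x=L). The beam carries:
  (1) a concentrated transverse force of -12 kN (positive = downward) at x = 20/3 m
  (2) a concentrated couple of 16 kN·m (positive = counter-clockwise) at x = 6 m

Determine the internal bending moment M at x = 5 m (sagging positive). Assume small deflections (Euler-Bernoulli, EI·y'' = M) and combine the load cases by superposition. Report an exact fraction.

M(5) = -4/15 kN·m

Load 1 — point force P=-12 kN at a=20/3 m (b=L-a=10/3):
  M_1 = Pb²(3a+b)x/L³ - Pab²/L²  [x≤a] = (-12)·(10/3)²·(3·(20/3)+(10/3))·5/10³ - (-12)·(20/3)·(10/3)²/10² = -20/3 kN·m
Load 2 — applied couple M₀=16 kN·m at a=6 m (b=L-a=4):
  M_2 = R_Ax - M_A  [x≤a] with R_A=288/125, M_A=128/25 = (288/125)·5 - (128/25) = 32/5 kN·m
Superposition: M = Σ M_i = -4/15 kN·m ≈ -0.266667 kN·m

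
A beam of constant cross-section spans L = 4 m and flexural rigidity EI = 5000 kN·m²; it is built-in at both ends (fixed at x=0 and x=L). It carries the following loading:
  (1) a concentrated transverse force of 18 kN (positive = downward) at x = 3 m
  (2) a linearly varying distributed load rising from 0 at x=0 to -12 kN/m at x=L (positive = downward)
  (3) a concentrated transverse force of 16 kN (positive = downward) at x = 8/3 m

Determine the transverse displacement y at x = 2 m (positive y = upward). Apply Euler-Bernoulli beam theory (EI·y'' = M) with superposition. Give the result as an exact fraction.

y(2) = -239/405000 m

Load 1 — point force P=18 kN at a=3 m (b=L-a=1):
  y_1 = -Pb²x²(3aL-(3a+b)x)/(6L³EI)  [x≤a] = -18·1²·2²·(3·3·4-(3·3+1)·2)/(6·4³·5000) = -3/5000 m
Load 2 — triangular load w₀=-12 kN/m (0→w₀ over full span):
  y_2 = -w₀x²(L-x)²(x+2L)/(120LEI) = -(-12)·2²·(4-2)²·(2+2·4)/(120·4·5000) = 1/1250 m
Load 3 — point force P=16 kN at a=8/3 m (b=L-a=4/3):
  y_3 = -Pb²x²(3aL-(3a+b)x)/(6L³EI)  [x≤a] = -16·(4/3)²·2²·(3·(8/3)·4-(3·(8/3)+(4/3))·2)/(6·4³·5000) = -8/10125 m
Superposition: y = Σ y_i = -239/405000 m ≈ -0.000590 m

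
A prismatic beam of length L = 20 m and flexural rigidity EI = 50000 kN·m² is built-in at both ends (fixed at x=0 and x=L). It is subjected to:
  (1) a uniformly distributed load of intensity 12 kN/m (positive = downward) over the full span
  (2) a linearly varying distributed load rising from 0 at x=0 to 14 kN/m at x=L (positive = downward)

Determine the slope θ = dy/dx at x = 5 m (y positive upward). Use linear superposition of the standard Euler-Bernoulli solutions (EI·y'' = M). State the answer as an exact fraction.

θ(5) = -753/32000 rad

Load 1 — uniform load w=12 kN/m over full span:
  θ_1 = -wx(L-x)(L-2x)/(12EI) = -12·5·(20-5)·(20-2·5)/(12·50000) = -3/200 rad
Load 2 — triangular load w₀=14 kN/m (0→w₀ over full span):
  θ_2 = -w₀(2x(L-x)(L-2x)(x+2L)+x²(L-x)²)/(120LEI) = -14·(2·5·(20-5)·(20-2·5)·(5+2·20)+5²·(20-5)²)/(120·20·50000) = -273/32000 rad
Superposition: θ = Σ θ_i = -753/32000 rad ≈ -0.023531 rad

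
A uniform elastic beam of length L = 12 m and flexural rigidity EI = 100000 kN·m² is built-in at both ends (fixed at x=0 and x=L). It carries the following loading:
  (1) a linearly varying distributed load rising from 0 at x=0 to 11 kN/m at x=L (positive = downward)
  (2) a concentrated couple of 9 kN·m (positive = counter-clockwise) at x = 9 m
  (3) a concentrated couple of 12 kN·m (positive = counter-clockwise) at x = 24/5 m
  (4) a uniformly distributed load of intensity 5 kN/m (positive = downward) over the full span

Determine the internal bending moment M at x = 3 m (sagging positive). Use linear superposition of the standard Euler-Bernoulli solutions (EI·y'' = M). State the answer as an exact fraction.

Load 1 — triangular load w₀=11 kN/m (0→w₀ over full span):
  M_1 = 3w₀Lx/20 - w₀L²/30 - w₀x³/(6L) = 3·11·12·3/20 - 11·12²/30 - 11·3³/(6·12) = 99/40 kN·m
Load 2 — applied couple M₀=9 kN·m at a=9 m (b=L-a=3):
  M_2 = R_Ax - M_A  [x≤a] with R_A=27/32, M_A=45/16 = (27/32)·3 - (45/16) = -9/32 kN·m
Load 3 — applied couple M₀=12 kN·m at a=24/5 m (b=L-a=36/5):
  M_3 = R_Ax - M_A  [x≤a] with R_A=36/25, M_A=36/25 = (36/25)·3 - (36/25) = 72/25 kN·m
Load 4 — uniform load w=5 kN/m over full span:
  M_4 = wLx/2 - wL²/12 - wx²/2 = 5·12·3/2 - 5·12²/12 - 5·3²/2 = 15/2 kN·m
Superposition: M = Σ M_i = 10059/800 kN·m ≈ 12.573750 kN·m

M(3) = 10059/800 kN·m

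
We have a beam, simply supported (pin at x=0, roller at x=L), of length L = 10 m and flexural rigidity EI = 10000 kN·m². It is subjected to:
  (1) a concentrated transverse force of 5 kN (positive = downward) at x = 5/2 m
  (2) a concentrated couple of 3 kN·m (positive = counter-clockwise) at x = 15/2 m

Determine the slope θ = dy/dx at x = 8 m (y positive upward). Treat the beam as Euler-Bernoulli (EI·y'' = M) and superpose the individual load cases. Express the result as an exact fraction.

θ(8) = 3371/1600000 rad

Load 1 — point force P=5 kN at a=5/2 m (b=L-a=15/2):
  θ_1 = -Pa(2L²-6Lx+3x²+a²)/(6LEI)  [x>a] = -5·(5/2)·(2·10²-6·10·8+3·8²+(5/2)²)/(6·10·10000) = 109/64000 rad
Load 2 — applied couple M₀=3 kN·m at a=15/2 m (b=L-a=5/2):
  θ_2 = (M₀x²/(2L)-M₀(x-a)+C₁)/EI  [x>a] with C₁=M₀(3b²-L²)/(6L)=-65/16 = (3·8²/(2·10)-3·(8-(15/2))+(-65/16))/10000 = 323/800000 rad
Superposition: θ = Σ θ_i = 3371/1600000 rad ≈ 0.002107 rad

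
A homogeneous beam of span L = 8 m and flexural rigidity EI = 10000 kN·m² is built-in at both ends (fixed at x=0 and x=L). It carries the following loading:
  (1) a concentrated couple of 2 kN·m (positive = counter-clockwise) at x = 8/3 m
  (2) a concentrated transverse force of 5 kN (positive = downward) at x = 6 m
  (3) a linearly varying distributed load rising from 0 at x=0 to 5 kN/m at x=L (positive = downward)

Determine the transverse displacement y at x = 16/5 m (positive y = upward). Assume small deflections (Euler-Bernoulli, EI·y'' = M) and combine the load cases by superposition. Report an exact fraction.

Load 1 — applied couple M₀=2 kN·m at a=8/3 m (b=L-a=16/3):
  y_1 = (R_Ax³/6 - M_Ax²/2 - M₀(x-a)²/2)/EI  [x>a] with R_A=1/3, M_A=0 = ((1/3)·(16/5)³/6 - 0·(16/5)²/2 - 2·((16/5)-(8/3))²/2)/10000 = 12/78125 m
Load 2 — point force P=5 kN at a=6 m (b=L-a=2):
  y_2 = -Pb²x²(3aL-(3a+b)x)/(6L³EI)  [x≤a] = -5·2²·(16/5)²·(3·6·8-(3·6+2)·(16/5))/(6·8³·10000) = -1/1875 m
Load 3 — triangular load w₀=5 kN/m (0→w₀ over full span):
  y_3 = -w₀x²(L-x)²(x+2L)/(120LEI) = -5·(16/5)²·(8-(16/5))²·((16/5)+2·8)/(120·8·10000) = -4608/1953125 m
Superposition: y = Σ y_i = -16049/5859375 m ≈ -0.002739 m

y(16/5) = -16049/5859375 m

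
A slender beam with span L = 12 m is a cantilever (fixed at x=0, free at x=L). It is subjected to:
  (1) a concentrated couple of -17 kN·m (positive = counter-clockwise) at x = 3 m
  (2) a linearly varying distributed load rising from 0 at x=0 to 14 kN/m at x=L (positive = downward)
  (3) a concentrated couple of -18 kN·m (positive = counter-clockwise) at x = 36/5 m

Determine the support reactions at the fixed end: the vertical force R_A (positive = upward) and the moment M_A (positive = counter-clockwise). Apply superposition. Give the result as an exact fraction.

Load 1 — applied couple M₀=-17 kN·m at a=3 m (b=L-a=9):
  R_A = 0 kN
  M_A = -M₀ = -(-17) = 17 kN·m
Load 2 — triangular load w₀=14 kN/m (0→w₀ over full span):
  R_A = w₀L/2 = 14·12/2 = 84 kN
  M_A = w₀L²/3 = 14·12²/3 = 672 kN·m
Load 3 — applied couple M₀=-18 kN·m at a=36/5 m (b=L-a=24/5):
  R_A = 0 kN
  M_A = -M₀ = -(-18) = 18 kN·m
Superposition: R_A = 84 kN, M_A = 707 kN·m

R_A = 84 kN, M_A = 707 kN·m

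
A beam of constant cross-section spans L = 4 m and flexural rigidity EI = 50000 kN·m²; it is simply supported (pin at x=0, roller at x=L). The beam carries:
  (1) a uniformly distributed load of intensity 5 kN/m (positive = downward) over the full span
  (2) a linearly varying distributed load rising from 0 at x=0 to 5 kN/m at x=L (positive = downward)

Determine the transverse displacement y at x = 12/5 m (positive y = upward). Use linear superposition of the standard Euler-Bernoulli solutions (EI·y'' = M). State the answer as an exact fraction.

y(12/5) = -14036/29296875 m

Load 1 — uniform load w=5 kN/m over full span:
  y_1 = -wx(L³-2Lx²+x³)/(24EI) = -5·(12/5)·(4³-2·4·(12/5)²+(12/5)³)/(24·50000) = -124/390625 m
Load 2 — triangular load w₀=5 kN/m (0→w₀ over full span):
  y_2 = -w₀x(7L⁴-10L²x²+3x⁴)/(360LEI) = -5·(12/5)·(7·4⁴-10·4²·(12/5)²+3·(12/5)⁴)/(360·4·50000) = -4736/29296875 m
Superposition: y = Σ y_i = -14036/29296875 m ≈ -0.000479 m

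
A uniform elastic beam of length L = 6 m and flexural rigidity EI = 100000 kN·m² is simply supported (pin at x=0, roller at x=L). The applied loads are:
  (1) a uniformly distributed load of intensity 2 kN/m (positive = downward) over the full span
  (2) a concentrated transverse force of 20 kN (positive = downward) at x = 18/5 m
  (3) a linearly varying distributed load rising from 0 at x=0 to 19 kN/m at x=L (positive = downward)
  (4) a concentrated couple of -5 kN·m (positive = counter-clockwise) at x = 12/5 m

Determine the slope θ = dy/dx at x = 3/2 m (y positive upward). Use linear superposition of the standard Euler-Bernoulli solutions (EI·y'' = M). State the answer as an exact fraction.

θ(3/2) = -666403/640000000 rad

Load 1 — uniform load w=2 kN/m over full span:
  θ_1 = -w(L³-6Lx²+4x³)/(24EI) = -2·(6³-6·6·(3/2)²+4·(3/2)³)/(24·100000) = -99/800000 rad
Load 2 — point force P=20 kN at a=18/5 m (b=L-a=12/5):
  θ_2 = -Pb(L²-b²-3x²)/(6LEI)  [x≤a] = -20·(12/5)·(6²-(12/5)²-3·(3/2)²)/(6·6·100000) = -783/2500000 rad
Load 3 — triangular load w₀=19 kN/m (0→w₀ over full span):
  θ_3 = -w₀(7L⁴-30L²x²+15x⁴)/(360LEI) = -19·(7·6⁴-30·6²·(3/2)²+15·(3/2)⁴)/(360·6·100000) = -75639/128000000 rad
Load 4 — applied couple M₀=-5 kN·m at a=12/5 m (b=L-a=18/5):
  θ_4 = (M₀x²/(2L)+C₁)/EI  [x≤a] with C₁=M₀(3b²-L²)/(6L)=-2/5 = ((-5)·(3/2)²/(2·6)+(-2/5))/100000 = -107/8000000 rad
Superposition: θ = Σ θ_i = -666403/640000000 rad ≈ -0.001041 rad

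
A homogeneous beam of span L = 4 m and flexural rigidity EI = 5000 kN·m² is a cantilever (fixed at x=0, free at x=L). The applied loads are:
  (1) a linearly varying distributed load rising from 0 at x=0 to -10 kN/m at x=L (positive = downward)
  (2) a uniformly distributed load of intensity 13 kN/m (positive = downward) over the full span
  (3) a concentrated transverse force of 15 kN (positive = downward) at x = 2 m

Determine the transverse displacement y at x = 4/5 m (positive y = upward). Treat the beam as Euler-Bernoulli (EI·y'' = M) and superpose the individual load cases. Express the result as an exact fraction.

Load 1 — triangular load w₀=-10 kN/m (0→w₀ over full span):
  y_1 = (w₀Lx³/12-w₀L²x²/6-w₀x⁵/(120L))/EI = ((-10)·4·(4/5)³/12-(-10)·4²·(4/5)²/6-(-10)·(4/5)⁵/(120·4))/5000 = 18008/5859375 m
Load 2 — uniform load w=13 kN/m over full span:
  y_2 = -wx²(x²-4Lx+6L²)/(24EI) = -13·(4/5)²·((4/5)²-4·4·(4/5)+6·4²)/(24·5000) = -6812/1171875 m
Load 3 — point force P=15 kN at a=2 m (b=L-a=2):
  y_3 = -Px²(3a-x)/(6EI)  [x≤a] = -15·(4/5)²·(3·2-(4/5))/(6·5000) = -26/15625 m
Superposition: y = Σ y_i = -25802/5859375 m ≈ -0.004404 m

y(4/5) = -25802/5859375 m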